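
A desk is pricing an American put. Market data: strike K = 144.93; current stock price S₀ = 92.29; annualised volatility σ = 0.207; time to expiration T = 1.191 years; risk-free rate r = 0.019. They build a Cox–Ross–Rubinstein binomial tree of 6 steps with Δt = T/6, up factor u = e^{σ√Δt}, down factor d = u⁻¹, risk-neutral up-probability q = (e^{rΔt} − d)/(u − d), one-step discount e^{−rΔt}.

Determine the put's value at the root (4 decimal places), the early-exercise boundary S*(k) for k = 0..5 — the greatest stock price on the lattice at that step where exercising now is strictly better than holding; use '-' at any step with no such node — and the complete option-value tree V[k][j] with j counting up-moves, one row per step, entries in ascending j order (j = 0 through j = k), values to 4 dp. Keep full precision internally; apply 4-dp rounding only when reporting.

params: Δt=0.19850 u=1.09661 d=0.91190 q=0.49742 e^(-rΔt)=0.99624
t_6 payoffs: 91.8615 81.1121 68.1853 52.6400 33.9459 11.4652 0.0000
t_5: node(5,0) S=58.1955 payoff=86.7345 vs cont=86.1889 → 86.7345 [stop]  node(5,1) S=69.9835 payoff=74.9465 vs cont=74.4009 → 74.9465 [stop]  node(5,2) S=84.1592 payoff=60.7708 vs cont=60.2252 → 60.7708 [stop]  node(5,3) S=101.2063 payoff=43.7237 vs cont=43.1781 → 43.7237 [stop]  node(5,4) S=121.7065 payoff=23.2235 vs cont=22.6780 → 23.2235 [stop]  node(5,5) S=146.3591 payoff=0.0000 vs cont=5.7405 → 5.7405 [wait]  ⇒ S*(5)=121.7065
t_4: node(4,0) S=63.8179 payoff=81.1121 vs cont=80.5665 → 81.1121 [stop]  node(4,1) S=76.7447 payoff=68.1853 vs cont=67.6397 → 68.1853 [stop]  node(4,2) S=92.2900 payoff=52.6400 vs cont=52.0944 → 52.6400 [stop]  node(4,3) S=110.9841 payoff=33.9459 vs cont=33.4004 → 33.9459 [stop]  node(4,4) S=133.4648 payoff=11.4652 vs cont=14.4725 → 14.4725 [wait]  ⇒ S*(4)=110.9841
t_3: node(3,0) S=69.9835 payoff=74.9465 vs cont=74.4009 → 74.9465 [stop]  node(3,1) S=84.1592 payoff=60.7708 vs cont=60.2252 → 60.7708 [stop]  node(3,2) S=101.2063 payoff=43.7237 vs cont=43.1781 → 43.7237 [stop]  node(3,3) S=121.7065 payoff=23.2235 vs cont=24.1682 → 24.1682 [wait]  ⇒ S*(3)=101.2063
t_2: node(2,0) S=76.7447 payoff=68.1853 vs cont=67.6397 → 68.1853 [stop]  node(2,1) S=92.2900 payoff=52.6400 vs cont=52.0944 → 52.6400 [stop]  node(2,2) S=110.9841 payoff=33.9459 vs cont=33.8685 → 33.9459 [stop]  ⇒ S*(2)=110.9841
t_1: node(1,0) S=84.1592 payoff=60.7708 vs cont=60.2252 → 60.7708 [stop]  node(1,1) S=101.2063 payoff=43.7237 vs cont=43.1781 → 43.7237 [stop]  ⇒ S*(1)=101.2063
t_0: node(0,0) S=92.2900 payoff=52.6400 vs cont=52.0944 → 52.6400 [stop]  ⇒ S*(0)=92.2900

price = 52.6400
boundary = 92.2900 101.2063 110.9841 101.2063 110.9841 121.7065
tree:
52.6400
60.7708 43.7237
68.1853 52.6400 33.9459
74.9465 60.7708 43.7237 24.1682
81.1121 68.1853 52.6400 33.9459 14.4725
86.7345 74.9465 60.7708 43.7237 23.2235 5.7405
91.8615 81.1121 68.1853 52.6400 33.9459 11.4652 0.0000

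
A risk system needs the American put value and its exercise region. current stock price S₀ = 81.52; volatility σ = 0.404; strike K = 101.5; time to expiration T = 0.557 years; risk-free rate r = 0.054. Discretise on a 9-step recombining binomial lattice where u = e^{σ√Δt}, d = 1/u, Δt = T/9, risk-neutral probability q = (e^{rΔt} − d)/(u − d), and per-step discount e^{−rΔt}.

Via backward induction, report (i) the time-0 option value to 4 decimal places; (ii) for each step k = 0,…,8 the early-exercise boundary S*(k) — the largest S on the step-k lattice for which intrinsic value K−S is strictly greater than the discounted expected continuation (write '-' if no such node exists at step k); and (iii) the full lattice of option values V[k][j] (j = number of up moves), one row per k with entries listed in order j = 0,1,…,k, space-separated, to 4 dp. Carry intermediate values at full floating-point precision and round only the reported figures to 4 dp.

Δt=0.06189, u=1.10573, d=0.90438, q=0.49152, disc=e^(-rΔt)=0.99666
k=9 terminal: V=max(K-S,0) → 68.5067 61.1612 52.1803 41.1999 27.7749 11.3610 0.0000 0.0000 0.0000 0.0000
k=8: j=0 S=36.4816 intr=65.0184 cont=64.6797 V=65.0184[EX]; j=1 S=44.6038 intr=56.8962 cont=56.5576 V=56.8962[EX]; j=2 S=54.5342 intr=46.9658 cont=46.6271 V=46.9658[EX]; j=3 S=66.6756 intr=34.8244 cont=34.4858 V=34.8244[EX]; j=4 S=81.5200 intr=19.9800 cont=19.6414 V=19.9800[EX]; j=5 S=99.6694 intr=1.8306 cont=5.7575 V=5.7575[hold]; j=6 S=121.8595 intr=0.0000 cont=0.0000 V=0.0000[hold]; j=7 S=148.9899 intr=0.0000 cont=0.0000 V=0.0000[hold]; j=8 S=182.1606 intr=0.0000 cont=0.0000 V=0.0000[hold]  S*(8)=81.5200
k=7: j=0 S=40.3388 intr=61.1612 cont=60.8226 V=61.1612[EX]; j=1 S=49.3197 intr=52.1803 cont=51.8417 V=52.1803[EX]; j=2 S=60.3001 intr=41.1999 cont=40.8613 V=41.1999[EX]; j=3 S=73.7251 intr=27.7749 cont=27.4362 V=27.7749[EX]; j=4 S=90.1390 intr=11.3610 cont=12.9460 V=12.9460[hold]; j=5 S=110.2073 intr=0.0000 cont=2.9178 V=2.9178[hold]; j=6 S=134.7436 intr=0.0000 cont=0.0000 V=0.0000[hold]; j=7 S=164.7425 intr=0.0000 cont=0.0000 V=0.0000[hold]  S*(7)=73.7251
k=6: j=0 S=44.6038 intr=56.8962 cont=56.5576 V=56.8962[EX]; j=1 S=54.5342 intr=46.9658 cont=46.6271 V=46.9658[EX]; j=2 S=66.6756 intr=34.8244 cont=34.4858 V=34.8244[EX]; j=3 S=81.5200 intr=19.9800 cont=20.4178 V=20.4178[hold]; j=4 S=99.6694 intr=1.8306 cont=7.9902 V=7.9902[hold]; j=5 S=121.8595 intr=0.0000 cont=1.4787 V=1.4787[hold]; j=6 S=148.9899 intr=0.0000 cont=0.0000 V=0.0000[hold]  S*(6)=66.6756
k=5: j=0 S=49.3197 intr=52.1803 cont=51.8417 V=52.1803[EX]; j=1 S=60.3001 intr=41.1999 cont=40.8613 V=41.1999[EX]; j=2 S=73.7251 intr=27.7749 cont=27.6507 V=27.7749[EX]; j=3 S=90.1390 intr=11.3610 cont=14.2617 V=14.2617[hold]; j=4 S=110.2073 intr=0.0000 cont=4.7737 V=4.7737[hold]; j=5 S=134.7436 intr=0.0000 cont=0.7494 V=0.7494[hold]  S*(5)=73.7251
k=4: j=0 S=54.5342 intr=46.9658 cont=46.6271 V=46.9658[EX]; j=1 S=66.6756 intr=34.8244 cont=34.4858 V=34.8244[EX]; j=2 S=81.5200 intr=19.9800 cont=21.0624 V=21.0624[hold]; j=3 S=99.6694 intr=1.8306 cont=9.5661 V=9.5661[hold]; j=4 S=121.8595 intr=0.0000 cont=2.7863 V=2.7863[hold]  S*(4)=66.6756
k=3: j=0 S=60.3001 intr=41.1999 cont=40.8613 V=41.1999[EX]; j=1 S=73.7251 intr=27.7749 cont=27.9665 V=27.9665[hold]; j=2 S=90.1390 intr=11.3610 cont=15.3603 V=15.3603[hold]; j=3 S=110.2073 intr=0.0000 cont=6.2129 V=6.2129[hold]  S*(3)=60.3001
k=2: j=0 S=66.6756 intr=34.8244 cont=34.5796 V=34.8244[EX]; j=1 S=81.5200 intr=19.9800 cont=21.6976 V=21.6976[hold]; j=2 S=99.6694 intr=1.8306 cont=10.8279 V=10.8279[hold]  S*(2)=66.6756
k=1: j=0 S=73.7251 intr=27.7749 cont=28.2777 V=28.2777[hold]; j=1 S=90.1390 intr=11.3610 cont=16.3004 V=16.3004[hold]  S*(1)=-
k=0: j=0 S=81.5200 intr=19.9800 cont=22.3159 V=22.3159[hold]  S*(0)=-

price = 22.3159
boundary = - - 66.6756 60.3001 66.6756 73.7251 66.6756 73.7251 81.5200
tree:
22.3159
28.2777 16.3004
34.8244 21.6976 10.8279
41.1999 27.9665 15.3603 6.2129
46.9658 34.8244 21.0624 9.5661 2.7863
52.1803 41.1999 27.7749 14.2617 4.7737 0.7494
56.8962 46.9658 34.8244 20.4178 7.9902 1.4787 0.0000
61.1612 52.1803 41.1999 27.7749 12.9460 2.9178 0.0000 0.0000
65.0184 56.8962 46.9658 34.8244 19.9800 5.7575 0.0000 0.0000 0.0000
68.5067 61.1612 52.1803 41.1999 27.7749 11.3610 0.0000 0.0000 0.0000 0.0000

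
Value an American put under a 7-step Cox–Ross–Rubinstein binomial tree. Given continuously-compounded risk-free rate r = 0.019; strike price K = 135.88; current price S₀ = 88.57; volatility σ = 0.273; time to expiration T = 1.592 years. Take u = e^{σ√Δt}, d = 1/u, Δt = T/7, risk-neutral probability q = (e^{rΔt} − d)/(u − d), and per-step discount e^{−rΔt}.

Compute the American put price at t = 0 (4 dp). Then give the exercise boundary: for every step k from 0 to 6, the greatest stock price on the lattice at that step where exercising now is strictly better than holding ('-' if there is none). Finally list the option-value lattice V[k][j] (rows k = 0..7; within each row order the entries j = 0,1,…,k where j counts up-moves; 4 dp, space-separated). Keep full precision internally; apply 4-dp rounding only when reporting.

params: Δt=0.22743 u=1.13905 d=0.87793 q=0.48408 e^(-rΔt)=0.99569
t_7 payoffs: 100.2764 89.6868 75.9476 58.1220 34.9946 4.9883 0.0000 0.0000
t_6: node(6,0) S=40.5542 payoff=95.3258 vs cont=94.7399 → 95.3258 [stop]  node(6,1) S=52.6162 payoff=83.2638 vs cont=82.6779 → 83.2638 [stop]  node(6,2) S=68.2658 payoff=67.6142 vs cont=67.0283 → 67.6142 [stop]  node(6,3) S=88.5700 payoff=47.3100 vs cont=46.7241 → 47.3100 [stop]  node(6,4) S=114.9133 payoff=20.9667 vs cont=20.3808 → 20.9667 [stop]  node(6,5) S=149.0918 payoff=0.0000 vs cont=2.5625 → 2.5625 [wait]  node(6,6) S=193.4360 payoff=0.0000 vs cont=0.0000 → 0.0000 [wait]  ⇒ S*(6)=114.9133
t_5: node(5,0) S=46.1932 payoff=89.6868 vs cont=89.1009 → 89.6868 [stop]  node(5,1) S=59.9324 payoff=75.9476 vs cont=75.3618 → 75.9476 [stop]  node(5,2) S=77.7580 payoff=58.1220 vs cont=57.5361 → 58.1220 [stop]  node(5,3) S=100.8854 payoff=34.9946 vs cont=34.4087 → 34.9946 [stop]  node(5,4) S=130.8917 payoff=4.9883 vs cont=12.0056 → 12.0056 [wait]  node(5,5) S=169.8226 payoff=0.0000 vs cont=1.3163 → 1.3163 [wait]  ⇒ S*(5)=100.8854
t_4: node(4,0) S=52.6162 payoff=83.2638 vs cont=82.6779 → 83.2638 [stop]  node(4,1) S=68.2658 payoff=67.6142 vs cont=67.0283 → 67.6142 [stop]  node(4,2) S=88.5700 payoff=47.3100 vs cont=46.7241 → 47.3100 [stop]  node(4,3) S=114.9133 payoff=20.9667 vs cont=23.7631 → 23.7631 [wait]  node(4,4) S=149.0918 payoff=0.0000 vs cont=6.8016 → 6.8016 [wait]  ⇒ S*(4)=88.5700
t_3: node(3,0) S=59.9324 payoff=75.9476 vs cont=75.3618 → 75.9476 [stop]  node(3,1) S=77.7580 payoff=58.1220 vs cont=57.5361 → 58.1220 [stop]  node(3,2) S=100.8854 payoff=34.9946 vs cont=35.7565 → 35.7565 [wait]  node(3,3) S=130.8917 payoff=4.9883 vs cont=15.4853 → 15.4853 [wait]  ⇒ S*(3)=77.7580
t_2: node(2,0) S=68.2658 payoff=67.6142 vs cont=67.0283 → 67.6142 [stop]  node(2,1) S=88.5700 payoff=47.3100 vs cont=47.0914 → 47.3100 [stop]  node(2,2) S=114.9133 payoff=20.9667 vs cont=25.8317 → 25.8317 [wait]  ⇒ S*(2)=88.5700
t_1: node(1,0) S=77.7580 payoff=58.1220 vs cont=57.5361 → 58.1220 [stop]  node(1,1) S=100.8854 payoff=34.9946 vs cont=36.7536 → 36.7536 [wait]  ⇒ S*(1)=77.7580
t_0: node(0,0) S=88.5700 payoff=47.3100 vs cont=47.5719 → 47.5719 [wait]  ⇒ S*(0)=-

price = 47.5719
boundary = - 77.7580 88.5700 77.7580 88.5700 100.8854 114.9133
tree:
47.5719
58.1220 36.7536
67.6142 47.3100 25.8317
75.9476 58.1220 35.7565 15.4853
83.2638 67.6142 47.3100 23.7631 6.8016
89.6868 75.9476 58.1220 34.9946 12.0056 1.3163
95.3258 83.2638 67.6142 47.3100 20.9667 2.5625 0.0000
100.2764 89.6868 75.9476 58.1220 34.9946 4.9883 0.0000 0.0000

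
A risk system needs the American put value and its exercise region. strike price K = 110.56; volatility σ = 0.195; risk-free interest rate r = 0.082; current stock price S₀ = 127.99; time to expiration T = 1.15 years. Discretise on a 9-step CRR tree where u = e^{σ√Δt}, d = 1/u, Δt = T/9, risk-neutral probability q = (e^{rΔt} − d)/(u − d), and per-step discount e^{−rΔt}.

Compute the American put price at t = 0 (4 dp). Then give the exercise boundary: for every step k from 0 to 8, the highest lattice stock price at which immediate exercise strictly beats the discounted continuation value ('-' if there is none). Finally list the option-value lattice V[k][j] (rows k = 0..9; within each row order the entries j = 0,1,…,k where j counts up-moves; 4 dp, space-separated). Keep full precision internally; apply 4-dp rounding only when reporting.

price = 1.7758
boundary = - - - - 96.8471 90.3263 96.8471 90.3263 96.8471
tree:
1.7758
3.0870 0.7710
5.2339 1.4452 0.2517
8.6183 2.6527 0.5162 0.0470
13.7129 4.7466 1.0446 0.1075 0.0000
20.2337 8.2294 2.0783 0.2458 0.0000 0.0000
26.3155 13.7129 4.0424 0.5622 0.0000 0.0000 0.0000
31.9877 20.2337 7.6202 1.2855 0.0000 0.0000 0.0000 0.0000
37.2781 26.3155 13.7129 2.9394 0.0000 0.0000 0.0000 0.0000 0.0000
42.2122 31.9877 20.2337 6.7214 0.0000 0.0000 0.0000 0.0000 0.0000 0.0000

Δt=0.12778  u=1.07219  d=0.93267  q=0.55807  discount=0.98958
step 9 (expiry): payoffs max(K−S,0) = 42.2122 31.9877 20.2337 6.7214 0.0000 0.0000 0.0000 0.0000 0.0000 0.0000
step 8: (k=8,j=0): S=73.2819, (K−S)⁺=37.2781, hold=36.1257 ⇒ V=37.2781 exercise | (k=8,j=1): S=84.2445, (K−S)⁺=26.3155, hold=25.1631 ⇒ V=26.3155 exercise | (k=8,j=2): S=96.8471, (K−S)⁺=13.7129, hold=12.5605 ⇒ V=13.7129 exercise | (k=8,j=3): S=111.3349, (K−S)⁺=0.0000, hold=2.9394 ⇒ V=2.9394 continue | (k=8,j=4): S=127.9900, (K−S)⁺=0.0000, hold=0.0000 ⇒ V=0.0000 continue | (k=8,j=5): S=147.1366, (K−S)⁺=0.0000, hold=0.0000 ⇒ V=0.0000 continue | (k=8,j=6): S=169.1475, (K−S)⁺=0.0000, hold=0.0000 ⇒ V=0.0000 continue | (k=8,j=7): S=194.4511, (K−S)⁺=0.0000, hold=0.0000 ⇒ V=0.0000 continue | (k=8,j=8): S=223.5399, (K−S)⁺=0.0000, hold=0.0000 ⇒ V=0.0000 continue  boundary S*=96.8471
step 7: (k=7,j=0): S=78.5723, (K−S)⁺=31.9877, hold=30.8353 ⇒ V=31.9877 exercise | (k=7,j=1): S=90.3263, (K−S)⁺=20.2337, hold=19.0813 ⇒ V=20.2337 exercise | (k=7,j=2): S=103.8386, (K−S)⁺=6.7214, hold=7.6202 ⇒ V=7.6202 continue | (k=7,j=3): S=119.3723, (K−S)⁺=0.0000, hold=1.2855 ⇒ V=1.2855 continue | (k=7,j=4): S=137.2298, (K−S)⁺=0.0000, hold=0.0000 ⇒ V=0.0000 continue | (k=7,j=5): S=157.7587, (K−S)⁺=0.0000, hold=0.0000 ⇒ V=0.0000 continue | (k=7,j=6): S=181.3585, (K−S)⁺=0.0000, hold=0.0000 ⇒ V=0.0000 continue | (k=7,j=7): S=208.4888, (K−S)⁺=0.0000, hold=0.0000 ⇒ V=0.0000 continue  boundary S*=90.3263
step 6: (k=6,j=0): S=84.2445, (K−S)⁺=26.3155, hold=25.1631 ⇒ V=26.3155 exercise | (k=6,j=1): S=96.8471, (K−S)⁺=13.7129, hold=13.0570 ⇒ V=13.7129 exercise | (k=6,j=2): S=111.3349, (K−S)⁺=0.0000, hold=4.0424 ⇒ V=4.0424 continue | (k=6,j=3): S=127.9900, (K−S)⁺=0.0000, hold=0.5622 ⇒ V=0.5622 continue | (k=6,j=4): S=147.1366, (K−S)⁺=0.0000, hold=0.0000 ⇒ V=0.0000 continue | (k=6,j=5): S=169.1475, (K−S)⁺=0.0000, hold=0.0000 ⇒ V=0.0000 continue | (k=6,j=6): S=194.4511, (K−S)⁺=0.0000, hold=0.0000 ⇒ V=0.0000 continue  boundary S*=96.8471
step 5: (k=5,j=0): S=90.3263, (K−S)⁺=20.2337, hold=19.0813 ⇒ V=20.2337 exercise | (k=5,j=1): S=103.8386, (K−S)⁺=6.7214, hold=8.2294 ⇒ V=8.2294 continue | (k=5,j=2): S=119.3723, (K−S)⁺=0.0000, hold=2.0783 ⇒ V=2.0783 continue | (k=5,j=3): S=137.2298, (K−S)⁺=0.0000, hold=0.2458 ⇒ V=0.2458 continue | (k=5,j=4): S=157.7587, (K−S)⁺=0.0000, hold=0.0000 ⇒ V=0.0000 continue | (k=5,j=5): S=181.3585, (K−S)⁺=0.0000, hold=0.0000 ⇒ V=0.0000 continue  boundary S*=90.3263
step 4: (k=4,j=0): S=96.8471, (K−S)⁺=13.7129, hold=13.3934 ⇒ V=13.7129 exercise | (k=4,j=1): S=111.3349, (K−S)⁺=0.0000, hold=4.7466 ⇒ V=4.7466 continue | (k=4,j=2): S=127.9900, (K−S)⁺=0.0000, hold=1.0446 ⇒ V=1.0446 continue | (k=4,j=3): S=147.1366, (K−S)⁺=0.0000, hold=0.1075 ⇒ V=0.1075 continue | (k=4,j=4): S=169.1475, (K−S)⁺=0.0000, hold=0.0000 ⇒ V=0.0000 continue  boundary S*=96.8471
step 3: (k=3,j=0): S=103.8386, (K−S)⁺=6.7214, hold=8.6183 ⇒ V=8.6183 continue | (k=3,j=1): S=119.3723, (K−S)⁺=0.0000, hold=2.6527 ⇒ V=2.6527 continue | (k=3,j=2): S=137.2298, (K−S)⁺=0.0000, hold=0.5162 ⇒ V=0.5162 continue | (k=3,j=3): S=157.7587, (K−S)⁺=0.0000, hold=0.0470 ⇒ V=0.0470 continue  boundary S*=-
step 2: (k=2,j=0): S=111.3349, (K−S)⁺=0.0000, hold=5.2339 ⇒ V=5.2339 continue | (k=2,j=1): S=127.9900, (K−S)⁺=0.0000, hold=1.4452 ⇒ V=1.4452 continue | (k=2,j=2): S=147.1366, (K−S)⁺=0.0000, hold=0.2517 ⇒ V=0.2517 continue  boundary S*=-
step 1: (k=1,j=0): S=119.3723, (K−S)⁺=0.0000, hold=3.0870 ⇒ V=3.0870 continue | (k=1,j=1): S=137.2298, (K−S)⁺=0.0000, hold=0.7710 ⇒ V=0.7710 continue  boundary S*=-
step 0: (k=0,j=0): S=127.9900, (K−S)⁺=0.0000, hold=1.7758 ⇒ V=1.7758 continue  boundary S*=-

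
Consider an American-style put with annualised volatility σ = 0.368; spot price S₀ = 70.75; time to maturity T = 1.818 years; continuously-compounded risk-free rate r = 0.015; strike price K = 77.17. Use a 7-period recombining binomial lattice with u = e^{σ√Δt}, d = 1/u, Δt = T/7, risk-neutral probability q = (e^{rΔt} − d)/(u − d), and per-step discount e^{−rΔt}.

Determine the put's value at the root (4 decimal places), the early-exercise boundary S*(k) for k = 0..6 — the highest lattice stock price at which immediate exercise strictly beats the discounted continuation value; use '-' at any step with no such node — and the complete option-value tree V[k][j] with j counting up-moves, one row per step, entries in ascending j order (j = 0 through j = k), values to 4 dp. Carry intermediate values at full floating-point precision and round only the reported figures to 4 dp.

price = 17.0759
boundary = - - - 40.3072 33.4145 40.3072 48.6217
tree:
17.0759
22.8649 10.5216
29.5946 15.2710 5.1150
36.8628 21.4341 8.2685 1.5094
43.7555 28.8507 13.0333 2.8249 0.0000
49.4696 36.8628 19.8232 5.2870 0.0000 0.0000
54.2065 43.7555 28.5483 9.8948 0.0000 0.0000 0.0000
58.1333 49.4696 36.8628 18.5186 0.0000 0.0000 0.0000 0.0000

params: Δt=0.25971 u=1.20628 d=0.82900 q=0.46360 e^(-rΔt)=0.99611
t_7 payoffs: 58.1333 49.4696 36.8628 18.5186 0.0000 0.0000 0.0000 0.0000
t_6: node(6,0) S=22.9635 payoff=54.2065 vs cont=53.9064 → 54.2065 [stop]  node(6,1) S=33.4145 payoff=43.7555 vs cont=43.4555 → 43.7555 [stop]  node(6,2) S=48.6217 payoff=28.5483 vs cont=28.2482 → 28.5483 [stop]  node(6,3) S=70.7500 payoff=6.4200 vs cont=9.8948 → 9.8948 [wait]  node(6,4) S=102.9490 payoff=0.0000 vs cont=0.0000 → 0.0000 [wait]  node(6,5) S=149.8022 payoff=0.0000 vs cont=0.0000 → 0.0000 [wait]  node(6,6) S=217.9787 payoff=0.0000 vs cont=0.0000 → 0.0000 [wait]  ⇒ S*(6)=48.6217
t_5: node(5,0) S=27.7004 payoff=49.4696 vs cont=49.1695 → 49.4696 [stop]  node(5,1) S=40.3072 payoff=36.8628 vs cont=36.5628 → 36.8628 [stop]  node(5,2) S=58.6514 payoff=18.5186 vs cont=19.8232 → 19.8232 [wait]  node(5,3) S=85.3443 payoff=0.0000 vs cont=5.2870 → 5.2870 [wait]  node(5,4) S=124.1853 payoff=0.0000 vs cont=0.0000 → 0.0000 [wait]  node(5,5) S=180.7033 payoff=0.0000 vs cont=0.0000 → 0.0000 [wait]  ⇒ S*(5)=40.3072
t_4: node(4,0) S=33.4145 payoff=43.7555 vs cont=43.4555 → 43.7555 [stop]  node(4,1) S=48.6217 payoff=28.5483 vs cont=28.8507 → 28.8507 [wait]  node(4,2) S=70.7500 payoff=6.4200 vs cont=13.0333 → 13.0333 [wait]  node(4,3) S=102.9490 payoff=0.0000 vs cont=2.8249 → 2.8249 [wait]  node(4,4) S=149.8022 payoff=0.0000 vs cont=0.0000 → 0.0000 [wait]  ⇒ S*(4)=33.4145
t_3: node(3,0) S=40.3072 payoff=36.8628 vs cont=36.7024 → 36.8628 [stop]  node(3,1) S=58.6514 payoff=18.5186 vs cont=21.4341 → 21.4341 [wait]  node(3,2) S=85.3443 payoff=0.0000 vs cont=8.2685 → 8.2685 [wait]  node(3,3) S=124.1853 payoff=0.0000 vs cont=1.5094 → 1.5094 [wait]  ⇒ S*(3)=40.3072
t_2: node(2,0) S=48.6217 payoff=28.5483 vs cont=29.5946 → 29.5946 [wait]  node(2,1) S=70.7500 payoff=6.4200 vs cont=15.2710 → 15.2710 [wait]  node(2,2) S=102.9490 payoff=0.0000 vs cont=5.1150 → 5.1150 [wait]  ⇒ S*(2)=-
t_1: node(1,0) S=58.6514 payoff=18.5186 vs cont=22.8649 → 22.8649 [wait]  node(1,1) S=85.3443 payoff=0.0000 vs cont=10.5216 → 10.5216 [wait]  ⇒ S*(1)=-
t_0: node(0,0) S=70.7500 payoff=6.4200 vs cont=17.0759 → 17.0759 [wait]  ⇒ S*(0)=-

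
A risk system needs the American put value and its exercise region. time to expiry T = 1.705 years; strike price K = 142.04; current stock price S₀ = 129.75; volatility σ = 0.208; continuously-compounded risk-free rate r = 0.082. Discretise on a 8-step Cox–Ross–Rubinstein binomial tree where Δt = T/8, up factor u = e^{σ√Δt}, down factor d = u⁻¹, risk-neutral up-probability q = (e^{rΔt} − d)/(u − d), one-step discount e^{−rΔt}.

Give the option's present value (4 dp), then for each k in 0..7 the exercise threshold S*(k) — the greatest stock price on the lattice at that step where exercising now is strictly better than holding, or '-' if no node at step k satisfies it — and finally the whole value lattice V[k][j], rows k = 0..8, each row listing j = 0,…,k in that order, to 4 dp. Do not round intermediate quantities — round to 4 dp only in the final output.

params: Δt=0.21313 u=1.10079 d=0.90844 q=0.56767 e^(-rΔt)=0.98268
t_8 payoffs: 81.8554 69.1126 53.6717 34.9616 12.2900 0.0000 0.0000 0.0000 0.0000
t_7: node(7,0) S=66.2503 payoff=75.7897 vs cont=73.3289 → 75.7897 [stop]  node(7,1) S=80.2774 payoff=61.7626 vs cont=59.3018 → 61.7626 [stop]  node(7,2) S=97.2745 payoff=44.7655 vs cont=42.3047 → 44.7655 [stop]  node(7,3) S=117.8704 payoff=24.1696 vs cont=21.7089 → 24.1696 [stop]  node(7,4) S=142.8269 payoff=0.0000 vs cont=5.2213 → 5.2213 [wait]  node(7,5) S=173.0676 payoff=0.0000 vs cont=0.0000 → 0.0000 [wait]  node(7,6) S=209.7110 payoff=0.0000 vs cont=0.0000 → 0.0000 [wait]  node(7,7) S=254.1129 payoff=0.0000 vs cont=0.0000 → 0.0000 [wait]  ⇒ S*(7)=117.8704
t_6: node(6,0) S=72.9274 payoff=69.1126 vs cont=66.6518 → 69.1126 [stop]  node(6,1) S=88.3683 payoff=53.6717 vs cont=51.2110 → 53.6717 [stop]  node(6,2) S=107.0784 payoff=34.9616 vs cont=32.5008 → 34.9616 [stop]  node(6,3) S=129.7500 payoff=12.2900 vs cont=13.1808 → 13.1808 [wait]  node(6,4) S=157.2218 payoff=0.0000 vs cont=2.2182 → 2.2182 [wait]  node(6,5) S=190.5103 payoff=0.0000 vs cont=0.0000 → 0.0000 [wait]  node(6,6) S=230.8469 payoff=0.0000 vs cont=0.0000 → 0.0000 [wait]  ⇒ S*(6)=107.0784
t_5: node(5,0) S=80.2774 payoff=61.7626 vs cont=59.3018 → 61.7626 [stop]  node(5,1) S=97.2745 payoff=44.7655 vs cont=42.3047 → 44.7655 [stop]  node(5,2) S=117.8704 payoff=24.1696 vs cont=22.2058 → 24.1696 [stop]  node(5,3) S=142.8269 payoff=0.0000 vs cont=6.8371 → 6.8371 [wait]  node(5,4) S=173.0676 payoff=0.0000 vs cont=0.9424 → 0.9424 [wait]  node(5,5) S=209.7110 payoff=0.0000 vs cont=0.0000 → 0.0000 [wait]  ⇒ S*(5)=117.8704
t_4: node(4,0) S=88.3683 payoff=53.6717 vs cont=51.2110 → 53.6717 [stop]  node(4,1) S=107.0784 payoff=34.9616 vs cont=32.5008 → 34.9616 [stop]  node(4,2) S=129.7500 payoff=12.2900 vs cont=14.0822 → 14.0822 [wait]  node(4,3) S=157.2218 payoff=0.0000 vs cont=3.4304 → 3.4304 [wait]  node(4,4) S=190.5103 payoff=0.0000 vs cont=0.4004 → 0.4004 [wait]  ⇒ S*(4)=107.0784
t_3: node(3,0) S=97.2745 payoff=44.7655 vs cont=42.3047 → 44.7655 [stop]  node(3,1) S=117.8704 payoff=24.1696 vs cont=22.7086 → 24.1696 [stop]  node(3,2) S=142.8269 payoff=0.0000 vs cont=7.8963 → 7.8963 [wait]  node(3,3) S=173.0676 payoff=0.0000 vs cont=1.6807 → 1.6807 [wait]  ⇒ S*(3)=117.8704
t_2: node(2,0) S=107.0784 payoff=34.9616 vs cont=32.5008 → 34.9616 [stop]  node(2,1) S=129.7500 payoff=12.2900 vs cont=14.6730 → 14.6730 [wait]  node(2,2) S=157.2218 payoff=0.0000 vs cont=4.2922 → 4.2922 [wait]  ⇒ S*(2)=107.0784
t_1: node(1,0) S=117.8704 payoff=24.1696 vs cont=23.0382 → 24.1696 [stop]  node(1,1) S=142.8269 payoff=0.0000 vs cont=8.6280 → 8.6280 [wait]  ⇒ S*(1)=117.8704
t_0: node(0,0) S=129.7500 payoff=12.2900 vs cont=15.0813 → 15.0813 [wait]  ⇒ S*(0)=-

price = 15.0813
boundary = - 117.8704 107.0784 117.8704 107.0784 117.8704 107.0784 117.8704
tree:
15.0813
24.1696 8.6280
34.9616 14.6730 4.2922
44.7655 24.1696 7.8963 1.6807
53.6717 34.9616 14.0822 3.4304 0.4004
61.7626 44.7655 24.1696 6.8371 0.9424 0.0000
69.1126 53.6717 34.9616 13.1808 2.2182 0.0000 0.0000
75.7897 61.7626 44.7655 24.1696 5.2213 0.0000 0.0000 0.0000
81.8554 69.1126 53.6717 34.9616 12.2900 0.0000 0.0000 0.0000 0.0000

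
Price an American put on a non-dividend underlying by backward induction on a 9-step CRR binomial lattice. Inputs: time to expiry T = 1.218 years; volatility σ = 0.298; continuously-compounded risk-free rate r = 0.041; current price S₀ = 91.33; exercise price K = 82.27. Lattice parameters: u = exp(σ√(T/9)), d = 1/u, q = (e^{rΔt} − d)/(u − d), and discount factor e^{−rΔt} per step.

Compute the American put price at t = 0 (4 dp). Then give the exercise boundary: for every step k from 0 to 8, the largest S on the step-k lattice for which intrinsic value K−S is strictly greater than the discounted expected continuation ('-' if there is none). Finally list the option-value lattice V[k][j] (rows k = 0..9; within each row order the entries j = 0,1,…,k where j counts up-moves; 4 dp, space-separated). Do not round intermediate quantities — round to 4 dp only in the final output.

Δt=0.13533  u=1.11586  d=0.89617  q=0.49795  discount=0.99447
step 9 (expiry): payoffs max(K−S,0) = 48.2199 39.8725 29.4789 16.5372 0.4230 0.0000 0.0000 0.0000 0.0000 0.0000
step 8: (k=8,j=0): S=37.9952, (K−S)⁺=44.2748, hold=43.8195 ⇒ V=44.2748 exercise | (k=8,j=1): S=47.3097, (K−S)⁺=34.9603, hold=34.5051 ⇒ V=34.9603 exercise | (k=8,j=2): S=58.9076, (K−S)⁺=23.3624, hold=22.9072 ⇒ V=23.3624 exercise | (k=8,j=3): S=73.3487, (K−S)⁺=8.9213, hold=8.4661 ⇒ V=8.9213 exercise | (k=8,j=4): S=91.3300, (K−S)⁺=0.0000, hold=0.2112 ⇒ V=0.2112 continue | (k=8,j=5): S=113.7194, (K−S)⁺=0.0000, hold=0.0000 ⇒ V=0.0000 continue | (k=8,j=6): S=141.5975, (K−S)⁺=0.0000, hold=0.0000 ⇒ V=0.0000 continue | (k=8,j=7): S=176.3099, (K−S)⁺=0.0000, hold=0.0000 ⇒ V=0.0000 continue | (k=8,j=8): S=219.5319, (K−S)⁺=0.0000, hold=0.0000 ⇒ V=0.0000 continue  boundary S*=73.3487
step 7: (k=7,j=0): S=42.3975, (K−S)⁺=39.8725, hold=39.4173 ⇒ V=39.8725 exercise | (k=7,j=1): S=52.7911, (K−S)⁺=29.4789, hold=29.0237 ⇒ V=29.4789 exercise | (k=7,j=2): S=65.7328, (K−S)⁺=16.5372, hold=16.0820 ⇒ V=16.5372 exercise | (k=7,j=3): S=81.8470, (K−S)⁺=0.4230, hold=4.5588 ⇒ V=4.5588 continue | (k=7,j=4): S=101.9117, (K−S)⁺=0.0000, hold=0.1054 ⇒ V=0.1054 continue | (k=7,j=5): S=126.8952, (K−S)⁺=0.0000, hold=0.0000 ⇒ V=0.0000 continue | (k=7,j=6): S=158.0033, (K−S)⁺=0.0000, hold=0.0000 ⇒ V=0.0000 continue | (k=7,j=7): S=196.7375, (K−S)⁺=0.0000, hold=0.0000 ⇒ V=0.0000 continue  boundary S*=65.7328
step 6: (k=6,j=0): S=47.3097, (K−S)⁺=34.9603, hold=34.5051 ⇒ V=34.9603 exercise | (k=6,j=1): S=58.9076, (K−S)⁺=23.3624, hold=22.9072 ⇒ V=23.3624 exercise | (k=6,j=2): S=73.3487, (K−S)⁺=8.9213, hold=10.5141 ⇒ V=10.5141 continue | (k=6,j=3): S=91.3300, (K−S)⁺=0.0000, hold=2.3283 ⇒ V=2.3283 continue | (k=6,j=4): S=113.7194, (K−S)⁺=0.0000, hold=0.0526 ⇒ V=0.0526 continue | (k=6,j=5): S=141.5975, (K−S)⁺=0.0000, hold=0.0000 ⇒ V=0.0000 continue | (k=6,j=6): S=176.3099, (K−S)⁺=0.0000, hold=0.0000 ⇒ V=0.0000 continue  boundary S*=58.9076
step 5: (k=5,j=0): S=52.7911, (K−S)⁺=29.4789, hold=29.0237 ⇒ V=29.4789 exercise | (k=5,j=1): S=65.7328, (K−S)⁺=16.5372, hold=16.8707 ⇒ V=16.8707 continue | (k=5,j=2): S=81.8470, (K−S)⁺=0.4230, hold=6.4024 ⇒ V=6.4024 continue | (k=5,j=3): S=101.9117, (K−S)⁺=0.0000, hold=1.1885 ⇒ V=1.1885 continue | (k=5,j=4): S=126.8952, (K−S)⁺=0.0000, hold=0.0263 ⇒ V=0.0263 continue | (k=5,j=5): S=158.0033, (K−S)⁺=0.0000, hold=0.0000 ⇒ V=0.0000 continue  boundary S*=52.7911
step 4: (k=4,j=0): S=58.9076, (K−S)⁺=23.3624, hold=23.0723 ⇒ V=23.3624 exercise | (k=4,j=1): S=73.3487, (K−S)⁺=8.9213, hold=11.5935 ⇒ V=11.5935 continue | (k=4,j=2): S=91.3300, (K−S)⁺=0.0000, hold=3.7851 ⇒ V=3.7851 continue | (k=4,j=3): S=113.7194, (K−S)⁺=0.0000, hold=0.6064 ⇒ V=0.6064 continue | (k=4,j=4): S=141.5975, (K−S)⁺=0.0000, hold=0.0131 ⇒ V=0.0131 continue  boundary S*=58.9076
step 3: (k=3,j=0): S=65.7328, (K−S)⁺=16.5372, hold=17.4053 ⇒ V=17.4053 continue | (k=3,j=1): S=81.8470, (K−S)⁺=0.4230, hold=7.6627 ⇒ V=7.6627 continue | (k=3,j=2): S=101.9117, (K−S)⁺=0.0000, hold=2.1901 ⇒ V=2.1901 continue | (k=3,j=3): S=126.8952, (K−S)⁺=0.0000, hold=0.3093 ⇒ V=0.3093 continue  boundary S*=-
step 2: (k=2,j=0): S=73.3487, (K−S)⁺=8.9213, hold=12.4845 ⇒ V=12.4845 continue | (k=2,j=1): S=91.3300, (K−S)⁺=0.0000, hold=4.9103 ⇒ V=4.9103 continue | (k=2,j=2): S=113.7194, (K−S)⁺=0.0000, hold=1.2466 ⇒ V=1.2466 continue  boundary S*=-
step 1: (k=1,j=0): S=81.8470, (K−S)⁺=0.4230, hold=8.6648 ⇒ V=8.6648 continue | (k=1,j=1): S=101.9117, (K−S)⁺=0.0000, hold=3.0689 ⇒ V=3.0689 continue  boundary S*=-
step 0: (k=0,j=0): S=91.3300, (K−S)⁺=0.0000, hold=5.8458 ⇒ V=5.8458 continue  boundary S*=-

price = 5.8458
boundary = - - - - 58.9076 52.7911 58.9076 65.7328 73.3487
tree:
5.8458
8.6648 3.0689
12.4845 4.9103 1.2466
17.4053 7.6627 2.1901 0.3093
23.3624 11.5935 3.7851 0.6064 0.0131
29.4789 16.8707 6.4024 1.1885 0.0263 0.0000
34.9603 23.3624 10.5141 2.3283 0.0526 0.0000 0.0000
39.8725 29.4789 16.5372 4.5588 0.1054 0.0000 0.0000 0.0000
44.2748 34.9603 23.3624 8.9213 0.2112 0.0000 0.0000 0.0000 0.0000
48.2199 39.8725 29.4789 16.5372 0.4230 0.0000 0.0000 0.0000 0.0000 0.0000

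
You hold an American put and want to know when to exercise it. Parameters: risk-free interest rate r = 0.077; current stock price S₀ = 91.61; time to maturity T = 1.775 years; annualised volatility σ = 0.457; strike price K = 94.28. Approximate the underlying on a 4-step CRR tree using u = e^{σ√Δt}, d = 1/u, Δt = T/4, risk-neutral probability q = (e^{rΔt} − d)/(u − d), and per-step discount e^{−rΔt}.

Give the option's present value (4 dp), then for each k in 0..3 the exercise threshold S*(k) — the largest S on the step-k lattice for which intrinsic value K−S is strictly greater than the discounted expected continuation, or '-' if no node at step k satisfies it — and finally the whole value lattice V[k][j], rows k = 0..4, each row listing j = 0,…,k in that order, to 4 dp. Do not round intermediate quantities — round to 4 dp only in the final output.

Δt=0.44375  u=1.35585  d=0.73754  q=0.48069  discount=0.96641
step 4 (expiry): payoffs max(K−S,0) = 67.1721 44.4467 2.6700 0.0000 0.0000
step 3: (k=3,j=0): S=36.7543, (K−S)⁺=57.5257, hold=54.3587 ⇒ V=57.5257 exercise | (k=3,j=1): S=67.5665, (K−S)⁺=26.7135, hold=23.5465 ⇒ V=26.7135 exercise | (k=3,j=2): S=124.2094, (K−S)⁺=0.0000, hold=1.3400 ⇒ V=1.3400 continue | (k=3,j=3): S=228.3378, (K−S)⁺=0.0000, hold=0.0000 ⇒ V=0.0000 continue  boundary S*=67.5665
step 2: (k=2,j=0): S=49.8333, (K−S)⁺=44.4467, hold=41.2797 ⇒ V=44.4467 exercise | (k=2,j=1): S=91.6100, (K−S)⁺=2.6700, hold=14.0290 ⇒ V=14.0290 continue | (k=2,j=2): S=168.4093, (K−S)⁺=0.0000, hold=0.6725 ⇒ V=0.6725 continue  boundary S*=49.8333
step 1: (k=1,j=0): S=67.5665, (K−S)⁺=26.7135, hold=28.8233 ⇒ V=28.8233 continue | (k=1,j=1): S=124.2094, (K−S)⁺=0.0000, hold=7.3531 ⇒ V=7.3531 continue  boundary S*=-
step 0: (k=0,j=0): S=91.6100, (K−S)⁺=2.6700, hold=17.8812 ⇒ V=17.8812 continue  boundary S*=-

price = 17.8812
boundary = - - 49.8333 67.5665
tree:
17.8812
28.8233 7.3531
44.4467 14.0290 0.6725
57.5257 26.7135 1.3400 0.0000
67.1721 44.4467 2.6700 0.0000 0.0000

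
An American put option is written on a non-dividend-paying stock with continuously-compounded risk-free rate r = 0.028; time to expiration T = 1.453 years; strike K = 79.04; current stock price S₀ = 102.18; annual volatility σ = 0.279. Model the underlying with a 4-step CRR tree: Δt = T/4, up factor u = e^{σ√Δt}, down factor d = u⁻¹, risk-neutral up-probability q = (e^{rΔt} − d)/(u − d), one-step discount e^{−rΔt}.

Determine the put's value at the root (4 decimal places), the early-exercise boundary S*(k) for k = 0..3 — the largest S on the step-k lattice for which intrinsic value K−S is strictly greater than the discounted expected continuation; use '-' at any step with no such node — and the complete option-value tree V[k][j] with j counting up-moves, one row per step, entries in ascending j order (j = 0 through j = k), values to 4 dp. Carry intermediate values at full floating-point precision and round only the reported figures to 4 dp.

price = 3.3919
boundary = - - - 61.6994
tree:
3.3919
5.9473 0.7852
10.2625 1.5501 0.0000
17.3406 3.0605 0.0000 0.0000
26.8902 6.0423 0.0000 0.0000 0.0000

params: Δt=0.36325 u=1.18312 d=0.84522 q=0.48831 e^(-rΔt)=0.98988
t_4 payoffs: 26.8902 6.0423 0.0000 0.0000 0.0000
t_3: node(3,0) S=61.6994 payoff=17.3406 vs cont=16.5408 → 17.3406 [stop]  node(3,1) S=86.3650 payoff=0.0000 vs cont=3.0605 → 3.0605 [wait]  node(3,2) S=120.8911 payoff=0.0000 vs cont=0.0000 → 0.0000 [wait]  node(3,3) S=169.2197 payoff=0.0000 vs cont=0.0000 → 0.0000 [wait]  ⇒ S*(3)=61.6994
t_2: node(2,0) S=72.9977 payoff=6.0423 vs cont=10.2625 → 10.2625 [wait]  node(2,1) S=102.1800 payoff=0.0000 vs cont=1.5501 → 1.5501 [wait]  node(2,2) S=143.0285 payoff=0.0000 vs cont=0.0000 → 0.0000 [wait]  ⇒ S*(2)=-
t_1: node(1,0) S=86.3650 payoff=0.0000 vs cont=5.9473 → 5.9473 [wait]  node(1,1) S=120.8911 payoff=0.0000 vs cont=0.7852 → 0.7852 [wait]  ⇒ S*(1)=-
t_0: node(0,0) S=102.1800 payoff=0.0000 vs cont=3.3919 → 3.3919 [wait]  ⇒ S*(0)=-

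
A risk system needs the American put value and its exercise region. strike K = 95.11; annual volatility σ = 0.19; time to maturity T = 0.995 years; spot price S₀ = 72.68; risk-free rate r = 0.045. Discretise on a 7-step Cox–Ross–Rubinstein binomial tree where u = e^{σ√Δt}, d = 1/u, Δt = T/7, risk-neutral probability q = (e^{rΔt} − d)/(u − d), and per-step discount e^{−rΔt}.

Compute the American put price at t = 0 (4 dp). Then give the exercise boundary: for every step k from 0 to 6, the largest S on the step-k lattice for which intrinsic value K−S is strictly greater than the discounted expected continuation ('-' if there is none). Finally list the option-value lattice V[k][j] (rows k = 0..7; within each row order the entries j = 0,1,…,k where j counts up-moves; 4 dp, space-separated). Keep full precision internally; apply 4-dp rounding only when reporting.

Δt=0.14214  u=1.07426  d=0.93087  q=0.52685  discount=0.99362
step 7 (expiry): payoffs max(K−S,0) = 51.0905 44.3099 36.4847 27.4542 17.0327 5.0058 0.0000 0.0000
step 6: (k=6,j=0): S=47.2884, (K−S)⁺=47.8216, hold=47.2152 ⇒ V=47.8216 exercise | (k=6,j=1): S=54.5726, (K−S)⁺=40.5374, hold=39.9310 ⇒ V=40.5374 exercise | (k=6,j=2): S=62.9789, (K−S)⁺=32.1311, hold=31.5247 ⇒ V=32.1311 exercise | (k=6,j=3): S=72.6800, (K−S)⁺=22.4300, hold=21.8236 ⇒ V=22.4300 exercise | (k=6,j=4): S=83.8755, (K−S)⁺=11.2345, hold=10.6281 ⇒ V=11.2345 exercise | (k=6,j=5): S=96.7955, (K−S)⁺=0.0000, hold=2.3534 ⇒ V=2.3534 continue | (k=6,j=6): S=111.7056, (K−S)⁺=0.0000, hold=0.0000 ⇒ V=0.0000 continue  boundary S*=83.8755
step 5: (k=5,j=0): S=50.8001, (K−S)⁺=44.3099, hold=43.7035 ⇒ V=44.3099 exercise | (k=5,j=1): S=58.6253, (K−S)⁺=36.4847, hold=35.8783 ⇒ V=36.4847 exercise | (k=5,j=2): S=67.6558, (K−S)⁺=27.4542, hold=26.8478 ⇒ V=27.4542 exercise | (k=5,j=3): S=78.0773, (K−S)⁺=17.0327, hold=16.4262 ⇒ V=17.0327 exercise | (k=5,j=4): S=90.1042, (K−S)⁺=5.0058, hold=6.5137 ⇒ V=6.5137 continue | (k=5,j=5): S=103.9837, (K−S)⁺=0.0000, hold=1.1064 ⇒ V=1.1064 continue  boundary S*=78.0773
step 4: (k=4,j=0): S=54.5726, (K−S)⁺=40.5374, hold=39.9310 ⇒ V=40.5374 exercise | (k=4,j=1): S=62.9789, (K−S)⁺=32.1311, hold=31.5247 ⇒ V=32.1311 exercise | (k=4,j=2): S=72.6800, (K−S)⁺=22.4300, hold=21.8236 ⇒ V=22.4300 exercise | (k=4,j=3): S=83.8755, (K−S)⁺=11.2345, hold=11.4175 ⇒ V=11.4175 continue | (k=4,j=4): S=96.7955, (K−S)⁺=0.0000, hold=3.6415 ⇒ V=3.6415 continue  boundary S*=72.6800
step 3: (k=3,j=0): S=58.6253, (K−S)⁺=36.4847, hold=35.8783 ⇒ V=36.4847 exercise | (k=3,j=1): S=67.6558, (K−S)⁺=27.4542, hold=26.8478 ⇒ V=27.4542 exercise | (k=3,j=2): S=78.0773, (K−S)⁺=17.0327, hold=16.5220 ⇒ V=17.0327 exercise | (k=3,j=3): S=90.1042, (K−S)⁺=5.0058, hold=7.2740 ⇒ V=7.2740 continue  boundary S*=78.0773
step 2: (k=2,j=0): S=62.9789, (K−S)⁺=32.1311, hold=31.5247 ⇒ V=32.1311 exercise | (k=2,j=1): S=72.6800, (K−S)⁺=22.4300, hold=21.8236 ⇒ V=22.4300 exercise | (k=2,j=2): S=83.8755, (K−S)⁺=11.2345, hold=11.8155 ⇒ V=11.8155 continue  boundary S*=72.6800
step 1: (k=1,j=0): S=67.6558, (K−S)⁺=27.4542, hold=26.8478 ⇒ V=27.4542 exercise | (k=1,j=1): S=78.0773, (K−S)⁺=17.0327, hold=16.7304 ⇒ V=17.0327 exercise  boundary S*=78.0773
step 0: (k=0,j=0): S=72.6800, (K−S)⁺=22.4300, hold=21.8236 ⇒ V=22.4300 exercise  boundary S*=72.6800

price = 22.4300
boundary = 72.6800 78.0773 72.6800 78.0773 72.6800 78.0773 83.8755
tree:
22.4300
27.4542 17.0327
32.1311 22.4300 11.8155
36.4847 27.4542 17.0327 7.2740
40.5374 32.1311 22.4300 11.4175 3.6415
44.3099 36.4847 27.4542 17.0327 6.5137 1.1064
47.8216 40.5374 32.1311 22.4300 11.2345 2.3534 0.0000
51.0905 44.3099 36.4847 27.4542 17.0327 5.0058 0.0000 0.0000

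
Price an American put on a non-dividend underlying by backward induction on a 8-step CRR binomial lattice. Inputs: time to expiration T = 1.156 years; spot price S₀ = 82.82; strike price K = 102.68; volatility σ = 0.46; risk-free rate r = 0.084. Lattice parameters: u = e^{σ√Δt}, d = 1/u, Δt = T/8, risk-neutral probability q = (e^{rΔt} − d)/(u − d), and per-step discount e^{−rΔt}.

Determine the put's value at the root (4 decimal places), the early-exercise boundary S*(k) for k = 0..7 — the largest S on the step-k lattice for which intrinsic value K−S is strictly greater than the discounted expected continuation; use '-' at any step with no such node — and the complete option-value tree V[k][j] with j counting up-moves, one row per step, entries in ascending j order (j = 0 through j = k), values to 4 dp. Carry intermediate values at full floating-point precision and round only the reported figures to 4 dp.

Δt=0.14450  u=1.19108  d=0.83957  q=0.49114  discount=0.98794
step 8 (expiry): payoffs max(K−S,0) = 82.2340 73.6739 61.5299 44.3014 19.8600 0.0000 0.0000 0.0000 0.0000
step 7: (k=7,j=0): S=24.3528, (K−S)⁺=78.3272, hold=77.0884 ⇒ V=78.3272 exercise | (k=7,j=1): S=34.5486, (K−S)⁺=68.1314, hold=66.8926 ⇒ V=68.1314 exercise | (k=7,j=2): S=49.0131, (K−S)⁺=53.6669, hold=52.4281 ⇒ V=53.6669 exercise | (k=7,j=3): S=69.5335, (K−S)⁺=33.1465, hold=31.9077 ⇒ V=33.1465 exercise | (k=7,j=4): S=98.6453, (K−S)⁺=4.0347, hold=9.9841 ⇒ V=9.9841 continue | (k=7,j=5): S=139.9452, (K−S)⁺=0.0000, hold=0.0000 ⇒ V=0.0000 continue | (k=7,j=6): S=198.5363, (K−S)⁺=0.0000, hold=0.0000 ⇒ V=0.0000 continue | (k=7,j=7): S=281.6579, (K−S)⁺=0.0000, hold=0.0000 ⇒ V=0.0000 continue  boundary S*=69.5335
step 6: (k=6,j=0): S=29.0061, (K−S)⁺=73.6739, hold=72.4351 ⇒ V=73.6739 exercise | (k=6,j=1): S=41.1501, (K−S)⁺=61.5299, hold=60.2911 ⇒ V=61.5299 exercise | (k=6,j=2): S=58.3786, (K−S)⁺=44.3014, hold=43.0627 ⇒ V=44.3014 exercise | (k=6,j=3): S=82.8200, (K−S)⁺=19.8600, hold=21.5079 ⇒ V=21.5079 continue | (k=6,j=4): S=117.4944, (K−S)⁺=0.0000, hold=5.0192 ⇒ V=5.0192 continue | (k=6,j=5): S=166.6860, (K−S)⁺=0.0000, hold=0.0000 ⇒ V=0.0000 continue | (k=6,j=6): S=236.4727, (K−S)⁺=0.0000, hold=0.0000 ⇒ V=0.0000 continue  boundary S*=58.3786
step 5: (k=5,j=0): S=34.5486, (K−S)⁺=68.1314, hold=66.8926 ⇒ V=68.1314 exercise | (k=5,j=1): S=49.0131, (K−S)⁺=53.6669, hold=52.4281 ⇒ V=53.6669 exercise | (k=5,j=2): S=69.5335, (K−S)⁺=33.1465, hold=32.7073 ⇒ V=33.1465 exercise | (k=5,j=3): S=98.6453, (K−S)⁺=4.0347, hold=13.2479 ⇒ V=13.2479 continue | (k=5,j=4): S=139.9452, (K−S)⁺=0.0000, hold=2.5233 ⇒ V=2.5233 continue | (k=5,j=5): S=198.5363, (K−S)⁺=0.0000, hold=0.0000 ⇒ V=0.0000 continue  boundary S*=69.5335
step 4: (k=4,j=0): S=41.1501, (K−S)⁺=61.5299, hold=60.2911 ⇒ V=61.5299 exercise | (k=4,j=1): S=58.3786, (K−S)⁺=44.3014, hold=43.0627 ⇒ V=44.3014 exercise | (k=4,j=2): S=82.8200, (K−S)⁺=19.8600, hold=23.0915 ⇒ V=23.0915 continue | (k=4,j=3): S=117.4944, (K−S)⁺=0.0000, hold=7.8844 ⇒ V=7.8844 continue | (k=4,j=4): S=166.6860, (K−S)⁺=0.0000, hold=1.2685 ⇒ V=1.2685 continue  boundary S*=58.3786
step 3: (k=3,j=0): S=49.0131, (K−S)⁺=53.6669, hold=52.4281 ⇒ V=53.6669 exercise | (k=3,j=1): S=69.5335, (K−S)⁺=33.1465, hold=33.4757 ⇒ V=33.4757 continue | (k=3,j=2): S=98.6453, (K−S)⁺=4.0347, hold=15.4342 ⇒ V=15.4342 continue | (k=3,j=3): S=139.9452, (K−S)⁺=0.0000, hold=4.5791 ⇒ V=4.5791 continue  boundary S*=49.0131
step 2: (k=2,j=0): S=58.3786, (K−S)⁺=44.3014, hold=43.2224 ⇒ V=44.3014 exercise | (k=2,j=1): S=82.8200, (K−S)⁺=19.8600, hold=24.3179 ⇒ V=24.3179 continue | (k=2,j=2): S=117.4944, (K−S)⁺=0.0000, hold=9.9810 ⇒ V=9.9810 continue  boundary S*=58.3786
step 1: (k=1,j=0): S=69.5335, (K−S)⁺=33.1465, hold=34.0707 ⇒ V=34.0707 continue | (k=1,j=1): S=98.6453, (K−S)⁺=4.0347, hold=17.0681 ⇒ V=17.0681 continue  boundary S*=-
step 0: (k=0,j=0): S=82.8200, (K−S)⁺=19.8600, hold=25.4097 ⇒ V=25.4097 continue  boundary S*=-

price = 25.4097
boundary = - - 58.3786 49.0131 58.3786 69.5335 58.3786 69.5335
tree:
25.4097
34.0707 17.0681
44.3014 24.3179 9.9810
53.6669 33.4757 15.4342 4.5791
61.5299 44.3014 23.0915 7.8844 1.2685
68.1314 53.6669 33.1465 13.2479 2.5233 0.0000
73.6739 61.5299 44.3014 21.5079 5.0192 0.0000 0.0000
78.3272 68.1314 53.6669 33.1465 9.9841 0.0000 0.0000 0.0000
82.2340 73.6739 61.5299 44.3014 19.8600 0.0000 0.0000 0.0000 0.0000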